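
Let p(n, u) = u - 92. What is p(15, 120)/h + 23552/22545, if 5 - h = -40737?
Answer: 480093422/459264195 ≈ 1.0454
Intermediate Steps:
h = 40742 (h = 5 - 1*(-40737) = 5 + 40737 = 40742)
p(n, u) = -92 + u
p(15, 120)/h + 23552/22545 = (-92 + 120)/40742 + 23552/22545 = 28*(1/40742) + 23552*(1/22545) = 14/20371 + 23552/22545 = 480093422/459264195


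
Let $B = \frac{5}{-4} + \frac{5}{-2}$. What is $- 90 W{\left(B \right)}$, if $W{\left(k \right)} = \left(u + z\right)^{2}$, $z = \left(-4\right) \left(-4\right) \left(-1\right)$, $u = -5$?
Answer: $-39690$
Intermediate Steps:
$B = - \frac{15}{4}$ ($B = 5 \left(- \frac{1}{4}\right) + 5 \left(- \frac{1}{2}\right) = - \frac{5}{4} - \frac{5}{2} = - \frac{15}{4} \approx -3.75$)
$z = -16$ ($z = 16 \left(-1\right) = -16$)
$W{\left(k \right)} = 441$ ($W{\left(k \right)} = \left(-5 - 16\right)^{2} = \left(-21\right)^{2} = 441$)
$- 90 W{\left(B \right)} = \left(-90\right) 441 = -39690$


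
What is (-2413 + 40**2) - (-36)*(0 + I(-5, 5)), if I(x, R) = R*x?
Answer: -1713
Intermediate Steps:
(-2413 + 40**2) - (-36)*(0 + I(-5, 5)) = (-2413 + 40**2) - (-36)*(0 + 5*(-5)) = (-2413 + 1600) - (-36)*(0 - 25) = -813 - (-36)*(-25) = -813 - 12*75 = -813 - 900 = -1713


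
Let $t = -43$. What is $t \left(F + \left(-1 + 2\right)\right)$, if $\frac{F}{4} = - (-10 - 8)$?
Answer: $-3139$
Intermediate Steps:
$F = 72$ ($F = 4 \left(- (-10 - 8)\right) = 4 \left(\left(-1\right) \left(-18\right)\right) = 4 \cdot 18 = 72$)
$t \left(F + \left(-1 + 2\right)\right) = - 43 \left(72 + \left(-1 + 2\right)\right) = - 43 \left(72 + 1\right) = \left(-43\right) 73 = -3139$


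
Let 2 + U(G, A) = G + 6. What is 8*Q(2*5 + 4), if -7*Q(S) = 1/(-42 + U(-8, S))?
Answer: 4/161 ≈ 0.024845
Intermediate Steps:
U(G, A) = 4 + G (U(G, A) = -2 + (G + 6) = -2 + (6 + G) = 4 + G)
Q(S) = 1/322 (Q(S) = -1/(7*(-42 + (4 - 8))) = -1/(7*(-42 - 4)) = -⅐/(-46) = -⅐*(-1/46) = 1/322)
8*Q(2*5 + 4) = 8*(1/322) = 4/161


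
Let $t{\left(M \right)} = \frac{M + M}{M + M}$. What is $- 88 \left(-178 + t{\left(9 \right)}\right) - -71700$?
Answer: $87276$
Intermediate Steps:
$t{\left(M \right)} = 1$ ($t{\left(M \right)} = \frac{2 M}{2 M} = 2 M \frac{1}{2 M} = 1$)
$- 88 \left(-178 + t{\left(9 \right)}\right) - -71700 = - 88 \left(-178 + 1\right) - -71700 = \left(-88\right) \left(-177\right) + 71700 = 15576 + 71700 = 87276$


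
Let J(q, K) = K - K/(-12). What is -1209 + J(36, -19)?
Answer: -14755/12 ≈ -1229.6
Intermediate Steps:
J(q, K) = 13*K/12 (J(q, K) = K - K*(-1)/12 = K - (-1)*K/12 = K + K/12 = 13*K/12)
-1209 + J(36, -19) = -1209 + (13/12)*(-19) = -1209 - 247/12 = -14755/12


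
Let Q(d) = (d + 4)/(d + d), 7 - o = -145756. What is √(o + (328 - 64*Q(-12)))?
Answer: √1314627/3 ≈ 382.19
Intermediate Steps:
o = 145763 (o = 7 - 1*(-145756) = 7 + 145756 = 145763)
Q(d) = (4 + d)/(2*d) (Q(d) = (4 + d)/((2*d)) = (4 + d)*(1/(2*d)) = (4 + d)/(2*d))
√(o + (328 - 64*Q(-12))) = √(145763 + (328 - 32*(4 - 12)/(-12))) = √(145763 + (328 - 32*(-1)*(-8)/12)) = √(145763 + (328 - 64*⅓)) = √(145763 + (328 - 64/3)) = √(145763 + 920/3) = √(438209/3) = √1314627/3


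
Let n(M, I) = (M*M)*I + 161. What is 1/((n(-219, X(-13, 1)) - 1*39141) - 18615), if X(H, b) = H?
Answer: -1/681088 ≈ -1.4682e-6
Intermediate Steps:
n(M, I) = 161 + I*M**2 (n(M, I) = M**2*I + 161 = I*M**2 + 161 = 161 + I*M**2)
1/((n(-219, X(-13, 1)) - 1*39141) - 18615) = 1/(((161 - 13*(-219)**2) - 1*39141) - 18615) = 1/(((161 - 13*47961) - 39141) - 18615) = 1/(((161 - 623493) - 39141) - 18615) = 1/((-623332 - 39141) - 18615) = 1/(-662473 - 18615) = 1/(-681088) = -1/681088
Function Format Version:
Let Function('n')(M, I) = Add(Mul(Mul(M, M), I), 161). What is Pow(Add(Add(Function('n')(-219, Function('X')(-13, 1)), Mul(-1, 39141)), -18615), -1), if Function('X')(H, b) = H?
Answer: Rational(-1, 681088) ≈ -1.4682e-6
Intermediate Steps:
Function('n')(M, I) = Add(161, Mul(I, Pow(M, 2))) (Function('n')(M, I) = Add(Mul(Pow(M, 2), I), 161) = Add(Mul(I, Pow(M, 2)), 161) = Add(161, Mul(I, Pow(M, 2))))
Pow(Add(Add(Function('n')(-219, Function('X')(-13, 1)), Mul(-1, 39141)), -18615), -1) = Pow(Add(Add(Add(161, Mul(-13, Pow(-219, 2))), Mul(-1, 39141)), -18615), -1) = Pow(Add(Add(Add(161, Mul(-13, 47961)), -39141), -18615), -1) = Pow(Add(Add(Add(161, -623493), -39141), -18615), -1) = Pow(Add(Add(-623332, -39141), -18615), -1) = Pow(Add(-662473, -18615), -1) = Pow(-681088, -1) = Rational(-1, 681088)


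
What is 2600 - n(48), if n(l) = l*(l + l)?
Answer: -2008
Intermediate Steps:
n(l) = 2*l**2 (n(l) = l*(2*l) = 2*l**2)
2600 - n(48) = 2600 - 2*48**2 = 2600 - 2*2304 = 2600 - 1*4608 = 2600 - 4608 = -2008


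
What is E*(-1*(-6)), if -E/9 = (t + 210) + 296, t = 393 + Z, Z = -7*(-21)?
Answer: -56484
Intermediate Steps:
Z = 147
t = 540 (t = 393 + 147 = 540)
E = -9414 (E = -9*((540 + 210) + 296) = -9*(750 + 296) = -9*1046 = -9414)
E*(-1*(-6)) = -(-9414)*(-6) = -9414*6 = -56484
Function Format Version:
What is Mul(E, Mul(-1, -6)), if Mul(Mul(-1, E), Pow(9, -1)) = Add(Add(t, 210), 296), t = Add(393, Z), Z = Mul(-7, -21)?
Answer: -56484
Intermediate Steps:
Z = 147
t = 540 (t = Add(393, 147) = 540)
E = -9414 (E = Mul(-9, Add(Add(540, 210), 296)) = Mul(-9, Add(750, 296)) = Mul(-9, 1046) = -9414)
Mul(E, Mul(-1, -6)) = Mul(-9414, Mul(-1, -6)) = Mul(-9414, 6) = -56484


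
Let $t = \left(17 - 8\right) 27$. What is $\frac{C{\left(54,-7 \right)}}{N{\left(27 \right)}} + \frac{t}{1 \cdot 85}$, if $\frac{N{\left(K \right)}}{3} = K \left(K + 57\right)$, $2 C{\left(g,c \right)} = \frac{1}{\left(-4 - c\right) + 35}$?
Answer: $\frac{125656357}{43953840} \approx 2.8588$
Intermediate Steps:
$C{\left(g,c \right)} = \frac{1}{2 \left(31 - c\right)}$ ($C{\left(g,c \right)} = \frac{1}{2 \left(\left(-4 - c\right) + 35\right)} = \frac{1}{2 \left(31 - c\right)}$)
$N{\left(K \right)} = 3 K \left(57 + K\right)$ ($N{\left(K \right)} = 3 K \left(K + 57\right) = 3 K \left(57 + K\right)$)
$t = 243$ ($t = 9 \cdot 27 = 243$)
$\frac{C{\left(54,-7 \right)}}{N{\left(27 \right)}} + \frac{t}{1 \cdot 85} = \frac{\left(-1\right) \frac{1}{-62 + 2 \left(-7\right)}}{3 \cdot 27 \left(57 + 27\right)} + \frac{243}{1 \cdot 85} = \frac{\left(-1\right) \frac{1}{-62 - 14}}{3 \cdot 27 \cdot 84} + \frac{243}{85} = \frac{\left(-1\right) \frac{1}{-76}}{6804} + 243 \cdot \frac{1}{85} = \left(-1\right) \left(- \frac{1}{76}\right) \frac{1}{6804} + \frac{243}{85} = \frac{1}{76} \cdot \frac{1}{6804} + \frac{243}{85} = \frac{1}{517104} + \frac{243}{85} = \frac{125656357}{43953840}$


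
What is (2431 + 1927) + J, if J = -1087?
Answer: 3271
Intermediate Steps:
(2431 + 1927) + J = (2431 + 1927) - 1087 = 4358 - 1087 = 3271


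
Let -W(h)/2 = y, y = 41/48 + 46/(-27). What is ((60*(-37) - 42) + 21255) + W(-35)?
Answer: 4102855/216 ≈ 18995.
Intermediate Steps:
y = -367/432 (y = 41*(1/48) + 46*(-1/27) = 41/48 - 46/27 = -367/432 ≈ -0.84954)
W(h) = 367/216 (W(h) = -2*(-367/432) = 367/216)
((60*(-37) - 42) + 21255) + W(-35) = ((60*(-37) - 42) + 21255) + 367/216 = ((-2220 - 42) + 21255) + 367/216 = (-2262 + 21255) + 367/216 = 18993 + 367/216 = 4102855/216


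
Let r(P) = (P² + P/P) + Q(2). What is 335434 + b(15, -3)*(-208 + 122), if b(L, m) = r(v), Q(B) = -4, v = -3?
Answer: 334918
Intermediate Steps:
r(P) = -3 + P² (r(P) = (P² + P/P) - 4 = (P² + 1) - 4 = (1 + P²) - 4 = -3 + P²)
b(L, m) = 6 (b(L, m) = -3 + (-3)² = -3 + 9 = 6)
335434 + b(15, -3)*(-208 + 122) = 335434 + 6*(-208 + 122) = 335434 + 6*(-86) = 335434 - 516 = 334918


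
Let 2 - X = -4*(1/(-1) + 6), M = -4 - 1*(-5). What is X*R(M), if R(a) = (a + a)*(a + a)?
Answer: 88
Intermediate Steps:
M = 1 (M = -4 + 5 = 1)
X = 22 (X = 2 - (-4)*(1/(-1) + 6) = 2 - (-4)*(-1 + 6) = 2 - (-4)*5 = 2 - 1*(-20) = 2 + 20 = 22)
R(a) = 4*a² (R(a) = (2*a)*(2*a) = 4*a²)
X*R(M) = 22*(4*1²) = 22*(4*1) = 22*4 = 88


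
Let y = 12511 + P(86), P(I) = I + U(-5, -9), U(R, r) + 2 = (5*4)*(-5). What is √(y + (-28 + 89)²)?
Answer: 2*√4054 ≈ 127.34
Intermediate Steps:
U(R, r) = -102 (U(R, r) = -2 + (5*4)*(-5) = -2 + 20*(-5) = -2 - 100 = -102)
P(I) = -102 + I (P(I) = I - 102 = -102 + I)
y = 12495 (y = 12511 + (-102 + 86) = 12511 - 16 = 12495)
√(y + (-28 + 89)²) = √(12495 + (-28 + 89)²) = √(12495 + 61²) = √(12495 + 3721) = √16216 = 2*√4054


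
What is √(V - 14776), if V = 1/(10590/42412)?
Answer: I*√414162795630/5295 ≈ 121.54*I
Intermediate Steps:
V = 21206/5295 (V = 1/(10590*(1/42412)) = 1/(5295/21206) = 21206/5295 ≈ 4.0049)
√(V - 14776) = √(21206/5295 - 14776) = √(-78217714/5295) = I*√414162795630/5295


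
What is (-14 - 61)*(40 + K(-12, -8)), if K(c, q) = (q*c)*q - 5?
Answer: 54975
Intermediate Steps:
K(c, q) = -5 + c*q² (K(c, q) = (c*q)*q - 5 = c*q² - 5 = -5 + c*q²)
(-14 - 61)*(40 + K(-12, -8)) = (-14 - 61)*(40 + (-5 - 12*(-8)²)) = -75*(40 + (-5 - 12*64)) = -75*(40 + (-5 - 768)) = -75*(40 - 773) = -75*(-733) = 54975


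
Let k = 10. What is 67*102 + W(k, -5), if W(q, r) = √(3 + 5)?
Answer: 6834 + 2*√2 ≈ 6836.8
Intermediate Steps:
W(q, r) = 2*√2 (W(q, r) = √8 = 2*√2)
67*102 + W(k, -5) = 67*102 + 2*√2 = 6834 + 2*√2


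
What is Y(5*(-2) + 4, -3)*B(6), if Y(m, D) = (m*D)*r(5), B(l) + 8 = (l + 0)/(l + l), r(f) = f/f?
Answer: -135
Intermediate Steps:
r(f) = 1
B(l) = -15/2 (B(l) = -8 + (l + 0)/(l + l) = -8 + l/((2*l)) = -8 + l*(1/(2*l)) = -8 + 1/2 = -15/2)
Y(m, D) = D*m (Y(m, D) = (m*D)*1 = (D*m)*1 = D*m)
Y(5*(-2) + 4, -3)*B(6) = -3*(5*(-2) + 4)*(-15/2) = -3*(-10 + 4)*(-15/2) = -3*(-6)*(-15/2) = 18*(-15/2) = -135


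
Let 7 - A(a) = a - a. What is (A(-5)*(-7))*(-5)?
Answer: 245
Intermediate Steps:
A(a) = 7 (A(a) = 7 - (a - a) = 7 - 1*0 = 7 + 0 = 7)
(A(-5)*(-7))*(-5) = (7*(-7))*(-5) = -49*(-5) = 245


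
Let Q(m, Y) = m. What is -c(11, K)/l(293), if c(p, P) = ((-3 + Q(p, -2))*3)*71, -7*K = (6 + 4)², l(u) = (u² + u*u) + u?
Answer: -1704/171991 ≈ -0.0099075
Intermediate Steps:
l(u) = u + 2*u² (l(u) = (u² + u²) + u = 2*u² + u = u + 2*u²)
K = -100/7 (K = -(6 + 4)²/7 = -⅐*10² = -⅐*100 = -100/7 ≈ -14.286)
c(p, P) = -639 + 213*p (c(p, P) = ((-3 + p)*3)*71 = (-9 + 3*p)*71 = -639 + 213*p)
-c(11, K)/l(293) = -(-639 + 213*11)/(293*(1 + 2*293)) = -(-639 + 2343)/(293*(1 + 586)) = -1704/(293*587) = -1704/171991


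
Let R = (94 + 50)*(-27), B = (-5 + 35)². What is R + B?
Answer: -2988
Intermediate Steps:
B = 900 (B = 30² = 900)
R = -3888 (R = 144*(-27) = -3888)
R + B = -3888 + 900 = -2988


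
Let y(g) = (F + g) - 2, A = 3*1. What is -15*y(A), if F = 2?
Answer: -45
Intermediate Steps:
A = 3
y(g) = g (y(g) = (2 + g) - 2 = g)
-15*y(A) = -15*3 = -45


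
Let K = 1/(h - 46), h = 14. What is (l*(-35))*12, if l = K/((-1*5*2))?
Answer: -21/16 ≈ -1.3125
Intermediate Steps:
K = -1/32 (K = 1/(14 - 46) = 1/(-32) = -1/32 ≈ -0.031250)
l = 1/320 (l = -1/(32*(-1*5*2)) = -1/(32*((-5*2))) = -1/32/(-10) = -1/32*(-⅒) = 1/320 ≈ 0.0031250)
(l*(-35))*12 = ((1/320)*(-35))*12 = -7/64*12 = -21/16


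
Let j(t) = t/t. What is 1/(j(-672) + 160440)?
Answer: 1/160441 ≈ 6.2328e-6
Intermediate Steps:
j(t) = 1
1/(j(-672) + 160440) = 1/(1 + 160440) = 1/160441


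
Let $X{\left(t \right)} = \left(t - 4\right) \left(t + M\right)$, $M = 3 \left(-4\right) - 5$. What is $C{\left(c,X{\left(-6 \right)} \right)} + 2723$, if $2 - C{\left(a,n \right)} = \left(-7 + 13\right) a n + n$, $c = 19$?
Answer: $-23725$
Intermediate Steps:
$M = -17$ ($M = -12 - 5 = -17$)
$X{\left(t \right)} = \left(-17 + t\right) \left(-4 + t\right)$ ($X{\left(t \right)} = \left(t - 4\right) \left(t - 17\right) = \left(-4 + t\right) \left(-17 + t\right) = \left(-17 + t\right) \left(-4 + t\right)$)
$C{\left(a,n \right)} = 2 - n - 6 a n$ ($C{\left(a,n \right)} = 2 - \left(\left(-7 + 13\right) a n + n\right) = 2 - \left(6 a n + n\right) = 2 - \left(n + 6 a n\right) = 2 - n - 6 a n$)
$C{\left(c,X{\left(-6 \right)} \right)} + 2723 = \left(2 - \left(68 + \left(-6\right)^{2} - -126\right) - 114 \left(68 + \left(-6\right)^{2} - -126\right)\right) + 2723 = \left(2 - \left(68 + 36 + 126\right) - 114 \left(68 + 36 + 126\right)\right) + 2723 = \left(2 - 230 - 114 \cdot 230\right) + 2723 = \left(2 - 230 - 26220\right) + 2723 = -26448 + 2723 = -23725$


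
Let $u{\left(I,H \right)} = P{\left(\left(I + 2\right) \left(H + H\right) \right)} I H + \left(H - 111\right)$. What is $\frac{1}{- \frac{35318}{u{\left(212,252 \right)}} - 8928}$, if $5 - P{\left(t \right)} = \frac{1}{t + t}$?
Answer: $- \frac{57193801}{510633813380} \approx -0.00011201$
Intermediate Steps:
$P{\left(t \right)} = 5 - \frac{1}{2 t}$ ($P{\left(t \right)} = 5 - \frac{1}{t + t} = 5 - \frac{1}{2 t}$)
$u{\left(I,H \right)} = -111 + H + H I \left(5 - \frac{1}{4 H \left(2 + I\right)}\right)$ ($u{\left(I,H \right)} = \left(5 - \frac{1}{2 \left(I + 2\right) \left(H + H\right)}\right) I H + \left(H - 111\right) = \left(5 - \frac{1}{2 \left(2 + I\right) 2 H}\right) I H + \left(-111 + H\right) = \left(5 - \frac{1}{2 \cdot 2 H \left(2 + I\right)}\right) I H + \left(-111 + H\right) = \left(5 - \frac{\frac{1}{2} \frac{1}{H} \frac{1}{2 + I}}{2}\right) I H + \left(-111 + H\right) = \left(5 - \frac{1}{4 H \left(2 + I\right)}\right) I H + \left(-111 + H\right) = I \left(5 - \frac{1}{4 H \left(2 + I\right)}\right) H + \left(-111 + H\right) = H I \left(5 - \frac{1}{4 H \left(2 + I\right)}\right) + \left(-111 + H\right) = -111 + H + H I \left(5 - \frac{1}{4 H \left(2 + I\right)}\right)$)
$\frac{1}{- \frac{35318}{u{\left(212,252 \right)}} - 8928} = \frac{1}{- \frac{35318}{\frac{1}{2 + 212} \left(\left(-111 + 252\right) \left(2 + 212\right) + \frac{1}{4} \cdot 212 \left(-1 + 20 \cdot 252 \left(2 + 212\right)\right)\right)} - 8928} = \frac{1}{- \frac{35318}{\frac{1}{214} \left(141 \cdot 214 + \frac{1}{4} \cdot 212 \left(-1 + 20 \cdot 252 \cdot 214\right)\right)} - 8928} = \frac{1}{- \frac{35318}{\frac{1}{214} \left(30174 + \frac{1}{4} \cdot 212 \left(-1 + 1078560\right)\right)} - 8928} = \frac{1}{- \frac{35318}{\frac{1}{214} \left(30174 + \frac{1}{4} \cdot 212 \cdot 1078559\right)} - 8928} = \frac{1}{- \frac{35318}{\frac{1}{214} \left(30174 + 57163627\right)} - 8928} = \frac{1}{- \frac{35318}{\frac{1}{214} \cdot 57193801} - 8928} = \frac{1}{- \frac{35318}{\frac{57193801}{214}} - 8928} = \frac{1}{\left(-35318\right) \frac{214}{57193801} - 8928} = \frac{1}{- \frac{7558052}{57193801} - 8928} = \frac{1}{- \frac{510633813380}{57193801}} = - \frac{57193801}{510633813380}$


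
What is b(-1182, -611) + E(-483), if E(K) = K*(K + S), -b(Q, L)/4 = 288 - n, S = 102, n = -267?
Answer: 181803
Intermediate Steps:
b(Q, L) = -2220 (b(Q, L) = -4*(288 - 1*(-267)) = -4*(288 + 267) = -4*555 = -2220)
E(K) = K*(102 + K) (E(K) = K*(K + 102) = K*(102 + K))
b(-1182, -611) + E(-483) = -2220 - 483*(102 - 483) = -2220 - 483*(-381) = -2220 + 184023 = 181803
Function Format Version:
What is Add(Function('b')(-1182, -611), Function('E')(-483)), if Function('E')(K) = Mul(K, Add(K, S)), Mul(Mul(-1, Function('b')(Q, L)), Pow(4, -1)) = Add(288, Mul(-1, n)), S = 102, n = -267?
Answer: 181803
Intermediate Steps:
Function('b')(Q, L) = -2220 (Function('b')(Q, L) = Mul(-4, Add(288, Mul(-1, -267))) = Mul(-4, Add(288, 267)) = Mul(-4, 555) = -2220)
Function('E')(K) = Mul(K, Add(102, K)) (Function('E')(K) = Mul(K, Add(K, 102)) = Mul(K, Add(102, K)))
Add(Function('b')(-1182, -611), Function('E')(-483)) = Add(-2220, Mul(-483, Add(102, -483))) = Add(-2220, Mul(-483, -381)) = Add(-2220, 184023) = 181803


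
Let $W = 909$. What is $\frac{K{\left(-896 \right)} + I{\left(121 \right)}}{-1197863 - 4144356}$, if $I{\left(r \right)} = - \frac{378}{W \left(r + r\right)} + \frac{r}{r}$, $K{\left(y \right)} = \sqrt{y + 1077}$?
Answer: $- \frac{12200}{65287258399} - \frac{\sqrt{181}}{5342219} \approx -2.7052 \cdot 10^{-6}$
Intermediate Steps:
$K{\left(y \right)} = \sqrt{1077 + y}$
$I{\left(r \right)} = 1 - \frac{21}{101 r}$ ($I{\left(r \right)} = - \frac{378}{909 \left(r + r\right)} + \frac{r}{r} = - \frac{378}{909 \cdot 2 r} + 1 = - \frac{378}{1818 r} + 1 = - 378 \frac{1}{1818 r} + 1 = - \frac{21}{101 r} + 1 = 1 - \frac{21}{101 r}$)
$\frac{K{\left(-896 \right)} + I{\left(121 \right)}}{-1197863 - 4144356} = \frac{\sqrt{1077 - 896} + \frac{- \frac{21}{101} + 121}{121}}{-1197863 - 4144356} = \frac{\sqrt{181} + \frac{1}{121} \cdot \frac{12200}{101}}{-5342219} = \left(\sqrt{181} + \frac{12200}{12221}\right) \left(- \frac{1}{5342219}\right) = \left(\frac{12200}{12221} + \sqrt{181}\right) \left(- \frac{1}{5342219}\right) = - \frac{12200}{65287258399} - \frac{\sqrt{181}}{5342219}$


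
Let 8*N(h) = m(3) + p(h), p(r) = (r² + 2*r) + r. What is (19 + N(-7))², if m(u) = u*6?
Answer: 9801/16 ≈ 612.56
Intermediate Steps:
m(u) = 6*u
p(r) = r² + 3*r
N(h) = 9/4 + h*(3 + h)/8 (N(h) = (6*3 + h*(3 + h))/8 = (18 + h*(3 + h))/8 = 9/4 + h*(3 + h)/8)
(19 + N(-7))² = (19 + (9/4 + (⅛)*(-7)*(3 - 7)))² = (19 + (9/4 + (⅛)*(-7)*(-4)))² = (19 + (9/4 + 7/2))² = (19 + 23/4)² = (99/4)² = 9801/16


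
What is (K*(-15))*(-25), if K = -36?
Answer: -13500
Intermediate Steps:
(K*(-15))*(-25) = -36*(-15)*(-25) = 540*(-25) = -13500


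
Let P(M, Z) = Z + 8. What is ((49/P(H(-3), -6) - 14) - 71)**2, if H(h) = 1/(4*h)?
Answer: 14641/4 ≈ 3660.3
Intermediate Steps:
H(h) = 1/(4*h)
P(M, Z) = 8 + Z
((49/P(H(-3), -6) - 14) - 71)**2 = ((49/(8 - 6) - 14) - 71)**2 = ((49/2 - 14) - 71)**2 = (21/2 - 71)**2 = (-121/2)**2 = 14641/4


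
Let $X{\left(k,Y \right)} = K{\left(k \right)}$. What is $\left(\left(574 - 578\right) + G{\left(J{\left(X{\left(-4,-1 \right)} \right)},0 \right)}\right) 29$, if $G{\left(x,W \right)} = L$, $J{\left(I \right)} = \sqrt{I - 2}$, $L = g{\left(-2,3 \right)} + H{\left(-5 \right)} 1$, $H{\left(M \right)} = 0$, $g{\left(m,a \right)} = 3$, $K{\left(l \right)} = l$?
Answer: $-29$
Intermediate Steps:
$X{\left(k,Y \right)} = k$
$L = 3$ ($L = 3 + 0 \cdot 1 = 3 + 0 = 3$)
$J{\left(I \right)} = \sqrt{-2 + I}$
$G{\left(x,W \right)} = 3$
$\left(\left(574 - 578\right) + G{\left(J{\left(X{\left(-4,-1 \right)} \right)},0 \right)}\right) 29 = \left(\left(574 - 578\right) + 3\right) 29 = \left(-4 + 3\right) 29 = \left(-1\right) 29 = -29$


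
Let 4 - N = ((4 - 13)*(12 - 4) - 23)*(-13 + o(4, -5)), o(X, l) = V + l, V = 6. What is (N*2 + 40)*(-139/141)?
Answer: 103416/47 ≈ 2200.3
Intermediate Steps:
o(X, l) = 6 + l
N = -1136 (N = 4 - ((4 - 13)*(12 - 4) - 23)*(-13 + (6 - 5)) = 4 - (-9*8 - 23)*(-13 + 1) = 4 - (-72 - 23)*(-12) = 4 - (-95)*(-12) = 4 - 1*1140 = 4 - 1140 = -1136)
(N*2 + 40)*(-139/141) = (-1136*2 + 40)*(-139/141) = (-2272 + 40)*(-139*1/141) = -2232*(-139/141) = 103416/47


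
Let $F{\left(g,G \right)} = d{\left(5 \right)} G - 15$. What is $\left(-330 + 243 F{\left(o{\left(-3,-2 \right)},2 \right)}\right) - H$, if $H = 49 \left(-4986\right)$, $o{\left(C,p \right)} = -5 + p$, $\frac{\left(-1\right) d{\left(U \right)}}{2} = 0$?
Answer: $240339$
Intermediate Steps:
$d{\left(U \right)} = 0$ ($d{\left(U \right)} = \left(-2\right) 0 = 0$)
$F{\left(g,G \right)} = -15$ ($F{\left(g,G \right)} = 0 G - 15 = 0 - 15 = -15$)
$H = -244314$
$\left(-330 + 243 F{\left(o{\left(-3,-2 \right)},2 \right)}\right) - H = \left(-330 + 243 \left(-15\right)\right) - -244314 = \left(-330 - 3645\right) + 244314 = -3975 + 244314 = 240339$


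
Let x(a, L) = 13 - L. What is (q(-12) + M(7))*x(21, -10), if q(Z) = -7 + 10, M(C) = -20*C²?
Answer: -22471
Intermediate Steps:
q(Z) = 3
(q(-12) + M(7))*x(21, -10) = (3 - 20*7²)*(13 - 1*(-10)) = (3 - 20*49)*(13 + 10) = (3 - 980)*23 = -977*23 = -22471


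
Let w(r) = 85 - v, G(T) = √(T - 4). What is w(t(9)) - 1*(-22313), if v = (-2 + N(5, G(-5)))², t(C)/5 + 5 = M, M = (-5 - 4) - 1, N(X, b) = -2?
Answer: 22382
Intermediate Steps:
G(T) = √(-4 + T)
M = -10 (M = -9 - 1 = -10)
t(C) = -75 (t(C) = -25 + 5*(-10) = -25 - 50 = -75)
v = 16 (v = (-2 - 2)² = (-4)² = 16)
w(r) = 69 (w(r) = 85 - 1*16 = 85 - 16 = 69)
w(t(9)) - 1*(-22313) = 69 - 1*(-22313) = 69 + 22313 = 22382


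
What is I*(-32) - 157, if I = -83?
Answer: 2499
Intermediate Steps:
I*(-32) - 157 = -83*(-32) - 157 = 2656 - 157 = 2499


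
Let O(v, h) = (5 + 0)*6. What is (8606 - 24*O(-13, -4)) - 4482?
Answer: 3404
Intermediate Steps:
O(v, h) = 30 (O(v, h) = 5*6 = 30)
(8606 - 24*O(-13, -4)) - 4482 = (8606 - 24*30) - 4482 = (8606 - 720) - 4482 = 7886 - 4482 = 3404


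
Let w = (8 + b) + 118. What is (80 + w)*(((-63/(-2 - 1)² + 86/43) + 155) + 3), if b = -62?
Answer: 22032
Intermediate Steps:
w = 64 (w = (8 - 62) + 118 = -54 + 118 = 64)
(80 + w)*(((-63/(-2 - 1)² + 86/43) + 155) + 3) = (80 + 64)*(((-63/(-2 - 1)² + 86/43) + 155) + 3) = 144*(((-63/((-3)²) + 86*(1/43)) + 155) + 3) = 144*(((-63/9 + 2) + 155) + 3) = 144*(((-63*⅑ + 2) + 155) + 3) = 144*(((-7 + 2) + 155) + 3) = 144*((-5 + 155) + 3) = 144*(150 + 3) = 144*153 = 22032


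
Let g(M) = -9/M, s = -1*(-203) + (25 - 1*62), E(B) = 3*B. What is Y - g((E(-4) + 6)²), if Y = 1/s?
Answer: 85/332 ≈ 0.25602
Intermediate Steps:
s = 166 (s = 203 + (25 - 62) = 203 - 37 = 166)
Y = 1/166 ≈ 0.0060241
Y - g((E(-4) + 6)²) = 1/166 - (-9)/((3*(-4) + 6)²) = 1/166 - (-9)/((-12 + 6)²) = 1/166 - (-9)/((-6)²) = 1/166 - (-9)/36 = 1/166 - 1*(-¼) = 1/166 + ¼ = 85/332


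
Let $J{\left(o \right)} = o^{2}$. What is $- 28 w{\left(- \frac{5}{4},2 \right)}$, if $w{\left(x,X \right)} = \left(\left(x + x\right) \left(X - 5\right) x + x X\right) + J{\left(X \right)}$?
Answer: $\frac{441}{2} \approx 220.5$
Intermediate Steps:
$w{\left(x,X \right)} = X^{2} + X x + 2 x^{2} \left(-5 + X\right)$ ($w{\left(x,X \right)} = \left(\left(x + x\right) \left(X - 5\right) x + x X\right) + X^{2} = \left(2 x \left(-5 + X\right) x + X x\right) + X^{2} = \left(2 x^{2} \left(-5 + X\right) + X x\right) + X^{2} = \left(X x + 2 x^{2} \left(-5 + X\right)\right) + X^{2} = X^{2} + X x + 2 x^{2} \left(-5 + X\right)$)
$- 28 w{\left(- \frac{5}{4},2 \right)} = - 28 \left(2^{2} - 10 \left(- \frac{5}{4}\right)^{2} + 2 \left(- \frac{5}{4}\right) + 2 \cdot 2 \left(- \frac{5}{4}\right)^{2}\right) = - 28 \left(4 - 10 \left(\left(-5\right) \frac{1}{4}\right)^{2} + 2 \left(\left(-5\right) \frac{1}{4}\right) + 2 \cdot 2 \left(\left(-5\right) \frac{1}{4}\right)^{2}\right) = - 28 \left(4 - 10 \left(- \frac{5}{4}\right)^{2} + 2 \left(- \frac{5}{4}\right) + 2 \cdot 2 \left(- \frac{5}{4}\right)^{2}\right) = - 28 \left(4 - \frac{125}{8} - \frac{5}{2} + 2 \cdot 2 \cdot \frac{25}{16}\right) = - 28 \left(4 - \frac{125}{8} - \frac{5}{2} + \frac{25}{4}\right) = \left(-28\right) \left(- \frac{63}{8}\right) = \frac{441}{2}$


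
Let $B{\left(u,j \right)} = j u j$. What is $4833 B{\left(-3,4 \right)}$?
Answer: $-231984$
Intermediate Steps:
$B{\left(u,j \right)} = u j^{2}$
$4833 B{\left(-3,4 \right)} = 4833 \left(- 3 \cdot 4^{2}\right) = 4833 \left(\left(-3\right) 16\right) = 4833 \left(-48\right) = -231984$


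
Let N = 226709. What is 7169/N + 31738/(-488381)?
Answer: -3694086853/110720368129 ≈ -0.033364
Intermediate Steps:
7169/N + 31738/(-488381) = 7169/226709 + 31738/(-488381) = 7169*(1/226709) + 31738*(-1/488381) = 7169/226709 - 31738/488381 = -3694086853/110720368129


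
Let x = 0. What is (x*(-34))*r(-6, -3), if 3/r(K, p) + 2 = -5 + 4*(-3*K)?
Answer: 0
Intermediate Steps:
r(K, p) = 3/(-7 - 12*K) (r(K, p) = 3/(-2 + (-5 + 4*(-3*K))) = 3/(-2 + (-5 - 12*K)) = 3/(-7 - 12*K))
(x*(-34))*r(-6, -3) = (0*(-34))*(-3/(7 + 12*(-6))) = 0*(-3/(7 - 72)) = 0*(-3/(-65)) = 0*(-3*(-1/65)) = 0*(3/65) = 0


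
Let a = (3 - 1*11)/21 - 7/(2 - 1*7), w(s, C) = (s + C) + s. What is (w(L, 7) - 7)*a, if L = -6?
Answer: -428/35 ≈ -12.229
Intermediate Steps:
w(s, C) = C + 2*s (w(s, C) = (C + s) + s = C + 2*s)
a = 107/105 (a = (3 - 11)*(1/21) - 7/(2 - 7) = -8*1/21 - 7/(-5) = -8/21 - 7*(-⅕) = -8/21 + 7/5 = 107/105 ≈ 1.0190)
(w(L, 7) - 7)*a = ((7 + 2*(-6)) - 7)*(107/105) = ((7 - 12) - 7)*(107/105) = (-5 - 7)*(107/105) = -12*107/105 = -428/35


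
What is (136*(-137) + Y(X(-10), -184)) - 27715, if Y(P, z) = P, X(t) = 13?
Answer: -46334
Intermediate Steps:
(136*(-137) + Y(X(-10), -184)) - 27715 = (136*(-137) + 13) - 27715 = (-18632 + 13) - 27715 = -18619 - 27715 = -46334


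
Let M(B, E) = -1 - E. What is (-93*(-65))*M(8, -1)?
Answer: 0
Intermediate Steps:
(-93*(-65))*M(8, -1) = (-93*(-65))*(-1 - 1*(-1)) = 6045*(-1 + 1) = 6045*0 = 0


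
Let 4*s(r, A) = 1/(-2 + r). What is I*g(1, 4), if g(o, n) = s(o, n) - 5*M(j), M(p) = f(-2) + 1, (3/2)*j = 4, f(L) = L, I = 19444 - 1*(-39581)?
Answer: 1121475/4 ≈ 2.8037e+5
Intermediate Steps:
I = 59025 (I = 19444 + 39581 = 59025)
j = 8/3 (j = (2/3)*4 = 8/3 ≈ 2.6667)
M(p) = -1 (M(p) = -2 + 1 = -1)
s(r, A) = 1/(4*(-2 + r))
g(o, n) = 5 + 1/(4*(-2 + o)) (g(o, n) = 1/(4*(-2 + o)) - 5*(-1) = 1/(4*(-2 + o)) + 5 = 5 + 1/(4*(-2 + o)))
I*g(1, 4) = 59025*((-39 + 20*1)/(4*(-2 + 1))) = 59025*((1/4)*(-39 + 20)/(-1)) = 59025*((1/4)*(-1)*(-19)) = 59025*(19/4) = 1121475/4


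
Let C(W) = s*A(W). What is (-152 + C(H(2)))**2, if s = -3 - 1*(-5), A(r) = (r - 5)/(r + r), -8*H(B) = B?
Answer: 17161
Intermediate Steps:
H(B) = -B/8
A(r) = (-5 + r)/(2*r) (A(r) = (-5 + r)/((2*r)) = (-5 + r)*(1/(2*r)) = (-5 + r)/(2*r))
s = 2 (s = -3 + 5 = 2)
C(W) = (-5 + W)/W (C(W) = 2*((-5 + W)/(2*W)) = (-5 + W)/W)
(-152 + C(H(2)))**2 = (-152 + (-5 - 1/8*2)/((-1/8*2)))**2 = (-152 + (-5 - 1/4)/(-1/4))**2 = (-152 - 4*(-21/4))**2 = (-152 + 21)**2 = (-131)**2 = 17161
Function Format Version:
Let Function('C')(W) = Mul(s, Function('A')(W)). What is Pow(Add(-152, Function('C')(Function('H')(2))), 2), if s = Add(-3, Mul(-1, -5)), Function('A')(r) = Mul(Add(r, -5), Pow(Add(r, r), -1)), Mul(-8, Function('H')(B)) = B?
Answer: 17161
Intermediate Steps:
Function('H')(B) = Mul(Rational(-1, 8), B)
Function('A')(r) = Mul(Rational(1, 2), Pow(r, -1), Add(-5, r)) (Function('A')(r) = Mul(Add(-5, r), Pow(Mul(2, r), -1)) = Mul(Add(-5, r), Mul(Rational(1, 2), Pow(r, -1))) = Mul(Rational(1, 2), Pow(r, -1), Add(-5, r)))
s = 2 (s = Add(-3, 5) = 2)
Function('C')(W) = Mul(Pow(W, -1), Add(-5, W)) (Function('C')(W) = Mul(2, Mul(Rational(1, 2), Pow(W, -1), Add(-5, W))) = Mul(Pow(W, -1), Add(-5, W)))
Pow(Add(-152, Function('C')(Function('H')(2))), 2) = Pow(Add(-152, Mul(Pow(Mul(Rational(-1, 8), 2), -1), Add(-5, Mul(Rational(-1, 8), 2)))), 2) = Pow(Add(-152, Mul(Pow(Rational(-1, 4), -1), Add(-5, Rational(-1, 4)))), 2) = Pow(Add(-152, Mul(-4, Rational(-21, 4))), 2) = Pow(Add(-152, 21), 2) = Pow(-131, 2) = 17161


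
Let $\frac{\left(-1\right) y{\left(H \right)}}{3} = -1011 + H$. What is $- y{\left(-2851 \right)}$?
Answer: $-11586$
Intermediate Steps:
$y{\left(H \right)} = 3033 - 3 H$ ($y{\left(H \right)} = - 3 \left(-1011 + H\right) = 3033 - 3 H$)
$- y{\left(-2851 \right)} = - (3033 - -8553) = - (3033 + 8553) = \left(-1\right) 11586 = -11586$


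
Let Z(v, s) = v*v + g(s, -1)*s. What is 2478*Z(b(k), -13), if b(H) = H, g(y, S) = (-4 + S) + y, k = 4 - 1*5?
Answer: 582330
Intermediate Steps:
k = -1 (k = 4 - 5 = -1)
g(y, S) = -4 + S + y
Z(v, s) = v**2 + s*(-5 + s) (Z(v, s) = v*v + (-4 - 1 + s)*s = v**2 + (-5 + s)*s = v**2 + s*(-5 + s))
2478*Z(b(k), -13) = 2478*((-1)**2 - 13*(-5 - 13)) = 2478*(1 - 13*(-18)) = 2478*(1 + 234) = 2478*235 = 582330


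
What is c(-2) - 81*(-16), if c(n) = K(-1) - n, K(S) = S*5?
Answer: 1293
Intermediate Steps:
K(S) = 5*S
c(n) = -5 - n (c(n) = 5*(-1) - n = -5 - n)
c(-2) - 81*(-16) = (-5 - 1*(-2)) - 81*(-16) = (-5 + 2) + 1296 = -3 + 1296 = 1293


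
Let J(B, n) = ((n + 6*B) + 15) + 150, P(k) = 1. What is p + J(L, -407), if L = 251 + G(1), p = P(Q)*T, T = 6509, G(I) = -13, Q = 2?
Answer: 7695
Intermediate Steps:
p = 6509 (p = 1*6509 = 6509)
L = 238 (L = 251 - 13 = 238)
J(B, n) = 165 + n + 6*B (J(B, n) = (15 + n + 6*B) + 150 = 165 + n + 6*B)
p + J(L, -407) = 6509 + (165 - 407 + 6*238) = 6509 + (165 - 407 + 1428) = 6509 + 1186 = 7695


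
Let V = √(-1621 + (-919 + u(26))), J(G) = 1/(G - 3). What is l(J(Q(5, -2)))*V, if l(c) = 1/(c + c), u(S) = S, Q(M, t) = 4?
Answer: I*√2514/2 ≈ 25.07*I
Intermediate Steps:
J(G) = 1/(-3 + G)
V = I*√2514 (V = √(-1621 + (-919 + 26)) = √(-1621 - 893) = √(-2514) = I*√2514 ≈ 50.14*I)
l(c) = 1/(2*c)
l(J(Q(5, -2)))*V = (1/(2*(1/(-3 + 4))))*(I*√2514) = (1/(2*(1/1)))*(I*√2514) = ((½)/1)*(I*√2514) = ((½)*1)*(I*√2514) = (I*√2514)/2 = I*√2514/2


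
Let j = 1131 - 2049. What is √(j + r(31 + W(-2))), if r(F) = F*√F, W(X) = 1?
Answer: √(-918 + 128*√2) ≈ 27.147*I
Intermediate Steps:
r(F) = F^(3/2)
j = -918
√(j + r(31 + W(-2))) = √(-918 + (31 + 1)^(3/2)) = √(-918 + 32^(3/2)) = √(-918 + 128*√2)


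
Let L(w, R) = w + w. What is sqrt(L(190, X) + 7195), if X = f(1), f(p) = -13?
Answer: 5*sqrt(303) ≈ 87.034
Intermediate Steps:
X = -13
L(w, R) = 2*w
sqrt(L(190, X) + 7195) = sqrt(2*190 + 7195) = sqrt(380 + 7195) = sqrt(7575) = 5*sqrt(303)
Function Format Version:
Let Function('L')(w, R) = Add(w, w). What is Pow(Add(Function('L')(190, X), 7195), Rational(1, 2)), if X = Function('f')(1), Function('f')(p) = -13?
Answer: Mul(5, Pow(303, Rational(1, 2))) ≈ 87.034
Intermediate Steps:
X = -13
Function('L')(w, R) = Mul(2, w)
Pow(Add(Function('L')(190, X), 7195), Rational(1, 2)) = Pow(Add(Mul(2, 190), 7195), Rational(1, 2)) = Pow(Add(380, 7195), Rational(1, 2)) = Pow(7575, Rational(1, 2)) = Mul(5, Pow(303, Rational(1, 2)))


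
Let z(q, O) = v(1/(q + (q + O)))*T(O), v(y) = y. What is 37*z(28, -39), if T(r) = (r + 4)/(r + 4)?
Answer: 37/17 ≈ 2.1765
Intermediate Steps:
T(r) = 1 (T(r) = (4 + r)/(4 + r) = 1)
z(q, O) = 1/(O + 2*q) (z(q, O) = 1/(q + (q + O)) = 1/(q + (O + q)) = 1/(O + 2*q))
37*z(28, -39) = 37/(-39 + 2*28) = 37/(-39 + 56) = 37/17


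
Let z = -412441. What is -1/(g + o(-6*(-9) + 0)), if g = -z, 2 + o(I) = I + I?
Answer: -1/412547 ≈ -2.4240e-6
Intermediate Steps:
o(I) = -2 + 2*I (o(I) = -2 + (I + I) = -2 + 2*I)
g = 412441 (g = -1*(-412441) = 412441)
-1/(g + o(-6*(-9) + 0)) = -1/(412441 + (-2 + 2*(-6*(-9) + 0))) = -1/(412441 + (-2 + 2*(54 + 0))) = -1/(412441 + (-2 + 2*54)) = -1/(412441 + (-2 + 108)) = -1/(412441 + 106) = -1/412547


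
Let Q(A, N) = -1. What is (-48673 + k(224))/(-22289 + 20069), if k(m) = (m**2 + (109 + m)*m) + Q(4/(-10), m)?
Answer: -38047/1110 ≈ -34.277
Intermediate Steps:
k(m) = -1 + m**2 + m*(109 + m) (k(m) = (m**2 + (109 + m)*m) - 1 = (m**2 + m*(109 + m)) - 1 = -1 + m**2 + m*(109 + m))
(-48673 + k(224))/(-22289 + 20069) = (-48673 + (-1 + 2*224**2 + 109*224))/(-22289 + 20069) = (-48673 + (-1 + 2*50176 + 24416))/(-2220) = (-48673 + (-1 + 100352 + 24416))*(-1/2220) = (-48673 + 124767)*(-1/2220) = 76094*(-1/2220) = -38047/1110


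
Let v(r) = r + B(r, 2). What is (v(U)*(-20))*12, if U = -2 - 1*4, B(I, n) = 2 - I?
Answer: -480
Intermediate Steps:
U = -6 (U = -2 - 4 = -6)
v(r) = 2 (v(r) = r + (2 - r) = 2)
(v(U)*(-20))*12 = (2*(-20))*12 = -40*12 = -480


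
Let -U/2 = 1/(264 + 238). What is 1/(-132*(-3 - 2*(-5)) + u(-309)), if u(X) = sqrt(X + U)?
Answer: -8283/7656262 - I*sqrt(4866890)/107187668 ≈ -0.0010819 - 2.0582e-5*I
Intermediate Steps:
U = -1/251 (U = -2/(264 + 238) = -2/502 = -2*1/502 = -1/251 ≈ -0.0039841)
u(X) = sqrt(-1/251 + X) (u(X) = sqrt(X - 1/251) = sqrt(-1/251 + X))
1/(-132*(-3 - 2*(-5)) + u(-309)) = 1/(-132*(-3 - 2*(-5)) + sqrt(-251 + 63001*(-309))/251) = 1/(-132*(-3 + 10) + sqrt(-251 - 19467309)/251) = 1/(-132*7 + sqrt(-19467560)/251) = 1/(-924 + (2*I*sqrt(4866890))/251) = 1/(-924 + 2*I*sqrt(4866890)/251)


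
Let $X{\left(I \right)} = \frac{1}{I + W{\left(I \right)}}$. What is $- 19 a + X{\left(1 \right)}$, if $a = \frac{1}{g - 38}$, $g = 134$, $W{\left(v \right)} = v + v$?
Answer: $\frac{13}{96} \approx 0.13542$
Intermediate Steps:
$W{\left(v \right)} = 2 v$
$X{\left(I \right)} = \frac{1}{3 I}$ ($X{\left(I \right)} = \frac{1}{I + 2 I} = \frac{1}{3 I}$)
$a = \frac{1}{96}$ ($a = \frac{1}{134 - 38} = \frac{1}{96} \approx 0.010417$)
$- 19 a + X{\left(1 \right)} = \left(-19\right) \frac{1}{96} + \frac{1}{3 \cdot 1} = - \frac{19}{96} + \frac{1}{3} \cdot 1 = - \frac{19}{96} + \frac{1}{3} = \frac{13}{96}$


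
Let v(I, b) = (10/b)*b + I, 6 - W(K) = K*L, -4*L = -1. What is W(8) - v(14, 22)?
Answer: -20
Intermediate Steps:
L = ¼ (L = -¼*(-1) = ¼ ≈ 0.25000)
W(K) = 6 - K/4
v(I, b) = 10 + I
W(8) - v(14, 22) = (6 - ¼*8) - (10 + 14) = (6 - 2) - 1*24 = 4 - 24 = -20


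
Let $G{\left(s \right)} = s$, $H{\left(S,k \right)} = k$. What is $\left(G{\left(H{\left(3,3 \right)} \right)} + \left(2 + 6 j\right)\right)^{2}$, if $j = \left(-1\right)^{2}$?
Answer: $121$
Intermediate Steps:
$j = 1$
$\left(G{\left(H{\left(3,3 \right)} \right)} + \left(2 + 6 j\right)\right)^{2} = \left(3 + \left(2 + 6 \cdot 1\right)\right)^{2} = \left(3 + \left(2 + 6\right)\right)^{2} = \left(3 + 8\right)^{2} = 11^{2} = 121$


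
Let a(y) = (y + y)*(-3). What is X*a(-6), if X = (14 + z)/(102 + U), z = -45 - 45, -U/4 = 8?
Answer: -1368/35 ≈ -39.086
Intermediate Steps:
U = -32 (U = -4*8 = -32)
a(y) = -6*y (a(y) = (2*y)*(-3) = -6*y)
z = -90
X = -38/35 (X = (14 - 90)/(102 - 32) = -76/70 = -76*1/70 = -38/35 ≈ -1.0857)
X*a(-6) = -(-228)*(-6)/35 = -38/35*36 = -1368/35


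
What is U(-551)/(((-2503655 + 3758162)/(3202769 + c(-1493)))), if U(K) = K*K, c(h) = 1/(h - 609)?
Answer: 681302952297879/878991238 ≈ 7.7510e+5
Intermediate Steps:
c(h) = 1/(-609 + h)
U(K) = K²
U(-551)/(((-2503655 + 3758162)/(3202769 + c(-1493)))) = (-551)²/(((-2503655 + 3758162)/(3202769 + 1/(-609 - 1493)))) = 303601/((1254507/(3202769 + 1/(-2102)))) = 303601/((1254507/(3202769 - 1/2102))) = 303601/((1254507/(6732220437/2102))) = 303601/((1254507*(2102/6732220437))) = 303601/(878991238/2244073479) = 303601*(2244073479/878991238) = 681302952297879/878991238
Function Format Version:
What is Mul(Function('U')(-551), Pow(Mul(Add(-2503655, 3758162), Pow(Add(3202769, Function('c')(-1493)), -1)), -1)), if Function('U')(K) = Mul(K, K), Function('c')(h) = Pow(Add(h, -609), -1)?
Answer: Rational(681302952297879, 878991238) ≈ 7.7510e+5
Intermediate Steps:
Function('c')(h) = Pow(Add(-609, h), -1)
Function('U')(K) = Pow(K, 2)
Mul(Function('U')(-551), Pow(Mul(Add(-2503655, 3758162), Pow(Add(3202769, Function('c')(-1493)), -1)), -1)) = Mul(Pow(-551, 2), Pow(Mul(Add(-2503655, 3758162), Pow(Add(3202769, Pow(Add(-609, -1493), -1)), -1)), -1)) = Mul(303601, Pow(Mul(1254507, Pow(Add(3202769, Pow(-2102, -1)), -1)), -1)) = Mul(303601, Pow(Mul(1254507, Pow(Add(3202769, Rational(-1, 2102)), -1)), -1)) = Mul(303601, Pow(Mul(1254507, Pow(Rational(6732220437, 2102), -1)), -1)) = Mul(303601, Pow(Mul(1254507, Rational(2102, 6732220437)), -1)) = Mul(303601, Pow(Rational(878991238, 2244073479), -1)) = Mul(303601, Rational(2244073479, 878991238)) = Rational(681302952297879, 878991238)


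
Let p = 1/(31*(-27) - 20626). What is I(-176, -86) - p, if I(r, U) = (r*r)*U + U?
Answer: -57177904185/21463 ≈ -2.6640e+6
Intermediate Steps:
p = -1/21463 (p = 1/(-837 - 20626) = 1/(-21463) = -1/21463 ≈ -4.6592e-5)
I(r, U) = U + U*r**2 (I(r, U) = r**2*U + U = U*r**2 + U = U + U*r**2)
I(-176, -86) - p = -86*(1 + (-176)**2) - 1*(-1/21463) = -86*(1 + 30976) + 1/21463 = -86*30977 + 1/21463 = -2664022 + 1/21463 = -57177904185/21463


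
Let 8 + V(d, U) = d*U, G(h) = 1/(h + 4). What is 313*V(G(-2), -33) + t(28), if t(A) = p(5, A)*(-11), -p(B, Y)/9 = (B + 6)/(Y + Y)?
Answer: -428347/56 ≈ -7649.1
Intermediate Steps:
p(B, Y) = -9*(6 + B)/(2*Y) (p(B, Y) = -9*(B + 6)/(Y + Y) = -9*(6 + B)/(2*Y))
G(h) = 1/(4 + h)
t(A) = 1089/(2*A) (t(A) = (9*(-6 - 1*5)/(2*A))*(-11) = (9*(-6 - 5)/(2*A))*(-11) = ((9/2)*(-11)/A)*(-11) = -99/(2*A)*(-11) = 1089/(2*A))
V(d, U) = -8 + U*d (V(d, U) = -8 + d*U = -8 + U*d)
313*V(G(-2), -33) + t(28) = 313*(-8 - 33/(4 - 2)) + (1089/2)/28 = 313*(-8 - 33/2) + (1089/2)*(1/28) = 313*(-8 - 33*½) + 1089/56 = 313*(-8 - 33/2) + 1089/56 = 313*(-49/2) + 1089/56 = -15337/2 + 1089/56 = -428347/56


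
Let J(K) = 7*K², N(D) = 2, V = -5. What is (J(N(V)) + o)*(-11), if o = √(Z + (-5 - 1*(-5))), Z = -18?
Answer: -308 - 33*I*√2 ≈ -308.0 - 46.669*I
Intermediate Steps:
o = 3*I*√2 (o = √(-18 + (-5 - 1*(-5))) = √(-18 + (-5 + 5)) = √(-18 + 0) = √(-18) = 3*I*√2 ≈ 4.2426*I)
(J(N(V)) + o)*(-11) = (7*2² + 3*I*√2)*(-11) = (7*4 + 3*I*√2)*(-11) = (28 + 3*I*√2)*(-11) = -308 - 33*I*√2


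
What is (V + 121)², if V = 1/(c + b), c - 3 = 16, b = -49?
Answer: 13169641/900 ≈ 14633.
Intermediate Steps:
c = 19 (c = 3 + 16 = 19)
V = -1/30 (V = 1/(19 - 49) = 1/(-30) = -1/30 ≈ -0.033333)
(V + 121)² = (-1/30 + 121)² = (3629/30)² = 13169641/900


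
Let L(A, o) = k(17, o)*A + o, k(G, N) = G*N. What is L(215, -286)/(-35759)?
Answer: 1045616/35759 ≈ 29.241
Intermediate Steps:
L(A, o) = o + 17*A*o (L(A, o) = (17*o)*A + o = 17*A*o + o = o + 17*A*o)
L(215, -286)/(-35759) = -286*(1 + 17*215)/(-35759) = -286*(1 + 3655)*(-1/35759) = -286*3656*(-1/35759) = -1045616*(-1/35759) = 1045616/35759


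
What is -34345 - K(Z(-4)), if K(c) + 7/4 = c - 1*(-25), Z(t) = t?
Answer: -137457/4 ≈ -34364.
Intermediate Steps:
K(c) = 93/4 + c (K(c) = -7/4 + (c - 1*(-25)) = -7/4 + (c + 25) = -7/4 + (25 + c) = 93/4 + c)
-34345 - K(Z(-4)) = -34345 - (93/4 - 4) = -34345 - 1*77/4 = -34345 - 77/4 = -137457/4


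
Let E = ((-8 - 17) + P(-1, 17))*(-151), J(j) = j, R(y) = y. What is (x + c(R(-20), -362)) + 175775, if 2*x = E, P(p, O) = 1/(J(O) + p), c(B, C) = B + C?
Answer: 5672825/32 ≈ 1.7728e+5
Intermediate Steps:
P(p, O) = 1/(O + p)
E = 60249/16 (E = ((-8 - 17) + 1/(17 - 1))*(-151) = (-25 + 1/16)*(-151) = -399/16*(-151) = 60249/16 ≈ 3765.6)
x = 60249/32 (x = (1/2)*(60249/16) = 60249/32 ≈ 1882.8)
(x + c(R(-20), -362)) + 175775 = (60249/32 + (-20 - 362)) + 175775 = (60249/32 - 382) + 175775 = 48025/32 + 175775 = 5672825/32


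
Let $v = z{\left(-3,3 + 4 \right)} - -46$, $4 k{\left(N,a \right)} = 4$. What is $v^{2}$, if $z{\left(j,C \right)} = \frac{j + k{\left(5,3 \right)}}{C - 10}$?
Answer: $\frac{19600}{9} \approx 2177.8$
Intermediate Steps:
$k{\left(N,a \right)} = 1$ ($k{\left(N,a \right)} = \frac{1}{4} \cdot 4 = 1$)
$z{\left(j,C \right)} = \frac{1 + j}{-10 + C}$ ($z{\left(j,C \right)} = \frac{j + 1}{C - 10} = \frac{1 + j}{-10 + C}$)
$v = \frac{140}{3}$ ($v = \frac{1 - 3}{-10 + \left(3 + 4\right)} - -46 = \frac{1}{-10 + 7} \left(-2\right) + 46 = \frac{1}{-3} \left(-2\right) + 46 = \left(- \frac{1}{3}\right) \left(-2\right) + 46 = \frac{2}{3} + 46 = \frac{140}{3} \approx 46.667$)
$v^{2} = \left(\frac{140}{3}\right)^{2} = \frac{19600}{9}$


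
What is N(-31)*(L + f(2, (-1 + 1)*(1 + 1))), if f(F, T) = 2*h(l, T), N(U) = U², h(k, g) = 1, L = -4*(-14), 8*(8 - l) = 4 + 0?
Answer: 55738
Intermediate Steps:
l = 15/2 (l = 8 - (4 + 0)/8 = 8 - ⅛*4 = 8 - ½ = 15/2 ≈ 7.5000)
L = 56
f(F, T) = 2 (f(F, T) = 2*1 = 2)
N(-31)*(L + f(2, (-1 + 1)*(1 + 1))) = (-31)²*(56 + 2) = 961*58 = 55738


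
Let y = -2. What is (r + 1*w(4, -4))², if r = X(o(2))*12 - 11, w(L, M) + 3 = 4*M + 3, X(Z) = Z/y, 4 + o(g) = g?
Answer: 225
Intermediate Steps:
o(g) = -4 + g
X(Z) = -Z/2 (X(Z) = Z/(-2) = Z*(-½) = -Z/2)
w(L, M) = 4*M (w(L, M) = -3 + (4*M + 3) = -3 + (3 + 4*M) = 4*M)
r = 1 (r = -(-4 + 2)/2*12 - 11 = -½*(-2)*12 - 11 = 1*12 - 11 = 12 - 11 = 1)
(r + 1*w(4, -4))² = (1 + 1*(4*(-4)))² = (1 + 1*(-16))² = (1 - 16)² = (-15)² = 225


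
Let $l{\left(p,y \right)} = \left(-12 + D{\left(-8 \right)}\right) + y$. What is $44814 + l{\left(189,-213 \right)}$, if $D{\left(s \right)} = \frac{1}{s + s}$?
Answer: $\frac{713423}{16} \approx 44589.0$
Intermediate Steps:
$D{\left(s \right)} = \frac{1}{2 s}$
$l{\left(p,y \right)} = - \frac{193}{16} + y$ ($l{\left(p,y \right)} = \left(-12 + \frac{1}{2 \left(-8\right)}\right) + y = \left(-12 + \frac{1}{2} \left(- \frac{1}{8}\right)\right) + y = \left(-12 - \frac{1}{16}\right) + y = - \frac{193}{16} + y$)
$44814 + l{\left(189,-213 \right)} = 44814 - \frac{3601}{16} = \frac{713423}{16}$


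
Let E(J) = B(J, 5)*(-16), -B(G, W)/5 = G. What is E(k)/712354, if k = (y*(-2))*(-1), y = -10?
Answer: -800/356177 ≈ -0.0022461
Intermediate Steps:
B(G, W) = -5*G
k = -20 (k = -10*(-2)*(-1) = 20*(-1) = -20)
E(J) = 80*J (E(J) = -5*J*(-16) = 80*J)
E(k)/712354 = (80*(-20))/712354 = -1600*1/712354 = -800/356177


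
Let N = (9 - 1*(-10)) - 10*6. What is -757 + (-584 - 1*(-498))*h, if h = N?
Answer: 2769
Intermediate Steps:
N = -41 (N = (9 + 10) - 60 = 19 - 60 = -41)
h = -41
-757 + (-584 - 1*(-498))*h = -757 + (-584 - 1*(-498))*(-41) = -757 + (-584 + 498)*(-41) = -757 - 86*(-41) = -757 + 3526 = 2769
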